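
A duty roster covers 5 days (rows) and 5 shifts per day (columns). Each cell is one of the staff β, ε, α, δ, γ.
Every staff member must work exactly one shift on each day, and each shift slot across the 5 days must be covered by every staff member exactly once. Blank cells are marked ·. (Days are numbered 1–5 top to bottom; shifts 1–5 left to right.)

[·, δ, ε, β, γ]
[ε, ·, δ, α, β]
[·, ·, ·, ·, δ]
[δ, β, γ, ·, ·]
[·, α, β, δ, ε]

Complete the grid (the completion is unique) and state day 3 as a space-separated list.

β ε α γ δ

Day 3, shift 3: day 3 has {δ} and shift 3 has {β, ε, δ, γ}, leaving only α.
Day 1, shift 1: day 1 has {β, ε, δ, γ} and shift 1 has {ε, δ}, leaving only α.
Day 2, shift 2: day 2 has {β, ε, α, δ} and shift 2 has {β, α, δ}, leaving only γ.
Day 3, shift 2: day 3 has {α, δ} and shift 2 has {β, α, δ, γ}, leaving only ε.
Day 3, shift 4: day 3 has {ε, α, δ} and shift 4 has {β, α, δ}, leaving only γ.
Day 3, shift 1: day 3 has {ε, α, δ, γ} and shift 1 has {ε, α, δ}, leaving only β.
So day 3 reads: β ε α γ δ.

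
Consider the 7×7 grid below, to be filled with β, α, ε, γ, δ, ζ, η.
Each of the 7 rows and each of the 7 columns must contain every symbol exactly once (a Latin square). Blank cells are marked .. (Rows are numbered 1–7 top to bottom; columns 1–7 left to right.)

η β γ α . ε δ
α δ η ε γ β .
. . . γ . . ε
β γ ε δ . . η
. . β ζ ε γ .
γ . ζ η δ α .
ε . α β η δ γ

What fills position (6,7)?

Row 6 already has {α, γ, δ, ζ, η} and column 7 already has {ε, γ, δ, η}, so row 6, column 7 must be β.

β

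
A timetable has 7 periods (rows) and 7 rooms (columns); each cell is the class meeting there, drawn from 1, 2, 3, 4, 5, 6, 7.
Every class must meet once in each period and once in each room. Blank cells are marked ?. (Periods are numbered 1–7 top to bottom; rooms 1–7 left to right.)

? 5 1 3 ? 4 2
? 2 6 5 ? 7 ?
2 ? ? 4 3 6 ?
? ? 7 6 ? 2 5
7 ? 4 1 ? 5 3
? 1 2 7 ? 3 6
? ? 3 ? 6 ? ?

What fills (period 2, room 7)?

Period 1, room 1: period 1 has {1, 2, 3, 4, 5} and room 1 has {2, 7}, leaving only 6.
Period 1, room 5: period 1 has {1, 2, 3, 4, 5, 6} and room 5 has {3, 6}, leaving only 7.
Period 3, room 2: period 3 has {2, 3, 4, 6} and room 2 has {1, 2, 5}, leaving only 7.
Period 3, room 3: period 3 has {2, 3, 4, 6, 7} and room 3 has {1, 2, 3, 4, 6, 7}, leaving only 5.
Period 3, room 7: period 3 has {2, 3, 4, 5, 6, 7} and room 7 has {2, 3, 5, 6}, leaving only 1.
Period 2 already has {2, 5, 6, 7} and room 7 already has {1, 2, 3, 5, 6}, so period 2, room 7 must be 4.

4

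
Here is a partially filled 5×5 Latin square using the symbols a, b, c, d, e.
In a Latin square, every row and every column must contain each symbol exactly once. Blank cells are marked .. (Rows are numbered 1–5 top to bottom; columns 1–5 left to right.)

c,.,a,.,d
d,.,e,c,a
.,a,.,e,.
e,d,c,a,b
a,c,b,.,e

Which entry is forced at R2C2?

Row 2 already has {a, c, d, e} and column 2 already has {a, c, d}, so row 2, column 2 must be b.

b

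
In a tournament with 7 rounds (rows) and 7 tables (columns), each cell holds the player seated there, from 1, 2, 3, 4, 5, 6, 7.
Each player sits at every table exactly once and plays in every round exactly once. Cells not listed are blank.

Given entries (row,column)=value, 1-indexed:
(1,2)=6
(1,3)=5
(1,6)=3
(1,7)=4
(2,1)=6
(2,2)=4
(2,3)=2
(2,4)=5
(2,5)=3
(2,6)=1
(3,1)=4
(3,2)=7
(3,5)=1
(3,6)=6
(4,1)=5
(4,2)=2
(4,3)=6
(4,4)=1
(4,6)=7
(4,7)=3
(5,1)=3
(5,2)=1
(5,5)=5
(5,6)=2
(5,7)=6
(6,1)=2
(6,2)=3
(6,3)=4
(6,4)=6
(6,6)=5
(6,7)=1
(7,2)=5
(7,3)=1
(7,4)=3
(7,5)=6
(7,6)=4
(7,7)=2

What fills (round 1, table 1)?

Round 2, table 7: round 2 has {1, 2, 3, 4, 5, 6} and table 7 has {1, 2, 3, 4, 6}, leaving only 7.
Round 3, table 3: round 3 has {1, 4, 6, 7} and table 3 has {1, 2, 4, 5, 6}, leaving only 3.
Round 3, table 4: round 3 has {1, 3, 4, 6, 7} and table 4 has {1, 3, 5, 6}, leaving only 2.
Round 1, table 4: round 1 has {3, 4, 5, 6} and table 4 has {1, 2, 3, 5, 6}, leaving only 7.
Round 1 already has {3, 4, 5, 6, 7} and table 1 already has {2, 3, 4, 5, 6}, so round 1, table 1 must be 1.

1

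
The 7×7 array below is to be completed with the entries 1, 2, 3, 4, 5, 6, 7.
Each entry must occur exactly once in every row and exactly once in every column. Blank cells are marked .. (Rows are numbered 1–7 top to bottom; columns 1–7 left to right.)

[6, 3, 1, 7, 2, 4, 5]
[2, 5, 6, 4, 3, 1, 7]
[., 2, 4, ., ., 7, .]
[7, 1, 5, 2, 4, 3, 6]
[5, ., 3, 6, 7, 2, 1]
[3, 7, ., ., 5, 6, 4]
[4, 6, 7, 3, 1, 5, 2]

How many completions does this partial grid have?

1

Row 3, column 1: eliminating its row and column leaves {1}.
Row 3, column 4: eliminating its row and column leaves {1, 5}.
Row 3, column 5: eliminating its row and column leaves {6}.
Row 3, column 7: eliminating its row and column leaves {3}.
Row 5, column 2: eliminating its row and column leaves {4}.
Row 6, column 3: eliminating its row and column leaves {2}.
Row 6, column 4: eliminating its row and column leaves {1}.
Only one assignment across all blanks avoids any row or column repeat, giving 1 completion.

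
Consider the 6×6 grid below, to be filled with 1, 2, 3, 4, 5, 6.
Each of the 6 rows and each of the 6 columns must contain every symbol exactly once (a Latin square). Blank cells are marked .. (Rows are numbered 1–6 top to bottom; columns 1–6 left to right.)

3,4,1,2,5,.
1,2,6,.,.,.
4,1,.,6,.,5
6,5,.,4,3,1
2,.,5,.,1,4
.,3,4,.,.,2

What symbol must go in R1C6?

6

Row 1 already has {1, 2, 3, 4, 5} and column 6 already has {1, 2, 4, 5}, so row 1, column 6 must be 6.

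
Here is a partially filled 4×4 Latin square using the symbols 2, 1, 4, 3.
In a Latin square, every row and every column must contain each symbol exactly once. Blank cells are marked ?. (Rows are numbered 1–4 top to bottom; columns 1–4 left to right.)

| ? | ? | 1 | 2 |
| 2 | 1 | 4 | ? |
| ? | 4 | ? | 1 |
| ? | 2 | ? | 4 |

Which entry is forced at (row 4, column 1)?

1

Row 1, column 2: row 1 has {2, 1} and column 2 has {2, 1, 4}, leaving only 3.
Row 1, column 1: row 1 has {2, 1, 3} and column 1 has {2}, leaving only 4.
Row 2, column 4: row 2 has {2, 1, 4} and column 4 has {2, 1, 4}, leaving only 3.
Row 3, column 1: row 3 has {1, 4} and column 1 has {2, 4}, leaving only 3.
Row 4 already has {2, 4} and column 1 already has {2, 4, 3}, so row 4, column 1 must be 1.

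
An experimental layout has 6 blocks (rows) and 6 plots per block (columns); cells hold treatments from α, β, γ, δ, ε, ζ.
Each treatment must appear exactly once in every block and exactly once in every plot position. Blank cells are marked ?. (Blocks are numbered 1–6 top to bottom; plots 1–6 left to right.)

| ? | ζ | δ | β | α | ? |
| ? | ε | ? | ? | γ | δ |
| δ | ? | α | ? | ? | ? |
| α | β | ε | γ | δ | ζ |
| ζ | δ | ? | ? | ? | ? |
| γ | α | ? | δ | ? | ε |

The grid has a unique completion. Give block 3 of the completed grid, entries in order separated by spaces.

Block 3, plot 2: block 3 has {α, δ} and plot 2 has {α, β, δ, ε, ζ}, leaving only γ.
Block 3, plot 6: block 3 has {α, γ, δ} and plot 6 has {δ, ε, ζ}, leaving only β.
Block 1, plot 1: block 1 has {α, β, δ, ζ} and plot 1 has {α, γ, δ, ζ}, leaving only ε.
Block 1, plot 6: block 1 has {α, β, δ, ε, ζ} and plot 6 has {β, δ, ε, ζ}, leaving only γ.
Block 2, plot 1: block 2 has {γ, δ, ε} and plot 1 has {α, γ, δ, ε, ζ}, leaving only β.
Block 2, plot 3: block 2 has {β, γ, δ, ε} and plot 3 has {α, δ, ε}, leaving only ζ.
Block 2, plot 4: block 2 has {β, γ, δ, ε, ζ} and plot 4 has {β, γ, δ}, leaving only α.
Block 5, plot 4: block 5 has {δ, ζ} and plot 4 has {α, β, γ, δ}, leaving only ε.
Block 3, plot 4: block 3 has {α, β, γ, δ} and plot 4 has {α, β, γ, δ, ε}, leaving only ζ.
Block 3, plot 5: block 3 has {α, β, γ, δ, ζ} and plot 5 has {α, γ, δ}, leaving only ε.
So block 3 reads: δ γ α ζ ε β.

δ γ α ζ ε β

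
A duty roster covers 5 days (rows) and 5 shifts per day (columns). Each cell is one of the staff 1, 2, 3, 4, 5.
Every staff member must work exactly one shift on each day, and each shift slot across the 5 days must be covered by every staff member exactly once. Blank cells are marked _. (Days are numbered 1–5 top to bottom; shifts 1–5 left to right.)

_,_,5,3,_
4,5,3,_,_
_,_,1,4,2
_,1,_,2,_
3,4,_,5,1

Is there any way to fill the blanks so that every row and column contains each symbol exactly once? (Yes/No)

Day 2, shift 5: day 2 together with shift 5 already contain {1, 2, 3, 4, 5} — every symbol — so nothing can go there. The grid has no valid completion.

No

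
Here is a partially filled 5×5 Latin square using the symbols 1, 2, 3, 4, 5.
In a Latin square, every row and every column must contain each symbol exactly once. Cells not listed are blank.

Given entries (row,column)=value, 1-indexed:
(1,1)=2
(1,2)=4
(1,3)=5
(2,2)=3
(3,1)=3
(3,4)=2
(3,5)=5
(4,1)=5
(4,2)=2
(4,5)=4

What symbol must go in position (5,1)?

Row 3, column 2: row 3 has {2, 3, 5} and column 2 has {2, 3, 4}, leaving only 1.
Row 3, column 3: row 3 has {1, 2, 3, 5} and column 3 has {5}, leaving only 4.
Row 5, column 2: row 5 has {} and column 2 has {1, 2, 3, 4}, leaving only 5.
Row 5, column 1 is narrowed to {1, 4}.
If it were 4, then row 2, column 5 would be left with no valid symbol.
So row 5, column 1 must be 1.

1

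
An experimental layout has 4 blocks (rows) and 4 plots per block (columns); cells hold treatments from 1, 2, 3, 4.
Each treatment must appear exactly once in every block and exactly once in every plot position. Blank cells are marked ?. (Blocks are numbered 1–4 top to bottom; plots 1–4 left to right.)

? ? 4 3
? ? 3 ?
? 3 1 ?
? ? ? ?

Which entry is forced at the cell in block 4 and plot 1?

Block 4, plot 3: block 4 has {} and plot 3 has {1, 3, 4}, leaving only 2.
Block 4, plot 1 is narrowed to {1, 3, 4}.
If it were 1, then block 3, plot 1 would be left with no valid symbol.
If it were 4, then block 2, plot 1 would be left with no valid symbol.
So block 4, plot 1 must be 3.

3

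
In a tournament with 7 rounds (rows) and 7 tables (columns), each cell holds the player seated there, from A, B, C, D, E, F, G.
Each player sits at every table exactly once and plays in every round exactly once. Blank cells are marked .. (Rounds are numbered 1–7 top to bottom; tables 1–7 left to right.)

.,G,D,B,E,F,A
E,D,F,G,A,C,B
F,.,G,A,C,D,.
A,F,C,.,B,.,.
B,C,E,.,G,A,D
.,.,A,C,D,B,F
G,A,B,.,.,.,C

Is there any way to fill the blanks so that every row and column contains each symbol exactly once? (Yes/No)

Round 6, table 1: round 6 together with table 1 already contain {A, B, C, D, E, F, G} — every symbol — so nothing can go there. The grid has no valid completion.

No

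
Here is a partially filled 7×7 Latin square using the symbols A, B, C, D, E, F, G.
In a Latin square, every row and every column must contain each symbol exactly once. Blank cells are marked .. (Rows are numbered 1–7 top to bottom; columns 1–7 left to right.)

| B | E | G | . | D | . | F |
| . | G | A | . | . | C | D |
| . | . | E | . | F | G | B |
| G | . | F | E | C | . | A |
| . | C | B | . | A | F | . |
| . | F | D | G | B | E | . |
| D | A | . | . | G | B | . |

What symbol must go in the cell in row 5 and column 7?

G

Row 1, column 6: row 1 has {B, D, E, F, G} and column 6 has {B, C, E, F, G}, leaving only A.
Row 1, column 4: row 1 has {A, B, D, E, F, G} and column 4 has {E, G}, leaving only C.
Row 2, column 5: row 2 has {A, C, D, G} and column 5 has {A, B, C, D, F, G}, leaving only E.
Row 2, column 1: row 2 has {A, C, D, E, G} and column 1 has {B, D, G}, leaving only F.
Row 2, column 4: row 2 has {A, C, D, E, F, G} and column 4 has {C, E, G}, leaving only B.
Row 3, column 2: row 3 has {B, E, F, G} and column 2 has {A, C, E, F, G}, leaving only D.
Row 3, column 4: row 3 has {B, D, E, F, G} and column 4 has {B, C, E, G}, leaving only A.
Row 3, column 1: row 3 has {A, B, D, E, F, G} and column 1 has {B, D, F, G}, leaving only C.
Row 4, column 2: row 4 has {A, C, E, F, G} and column 2 has {A, C, D, E, F, G}, leaving only B.
Row 4, column 6: row 4 has {A, B, C, E, F, G} and column 6 has {A, B, C, E, F, G}, leaving only D.
Row 5, column 1: row 5 has {A, B, C, F} and column 1 has {B, C, D, F, G}, leaving only E.
Row 5 already has {A, B, C, E, F} and column 7 already has {A, B, D, F}, so row 5, column 7 must be G.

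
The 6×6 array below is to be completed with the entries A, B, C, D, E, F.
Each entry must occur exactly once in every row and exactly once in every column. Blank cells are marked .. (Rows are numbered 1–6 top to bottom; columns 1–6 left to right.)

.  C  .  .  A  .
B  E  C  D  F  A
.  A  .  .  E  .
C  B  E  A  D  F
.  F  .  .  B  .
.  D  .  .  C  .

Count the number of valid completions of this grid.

Row 1, column 1: eliminating its row and column leaves {D, E, F}.
Row 1, column 3: eliminating its row and column leaves {B, D, F}.
Row 1, column 4: eliminating its row and column leaves {B, E, F}.
Row 1, column 6: eliminating its row and column leaves {B, D, E}.
Row 3, column 1: eliminating its row and column leaves {D, F}.
Row 3, column 3: eliminating its row and column leaves {B, D, F}.
Row 3, column 4: eliminating its row and column leaves {B, C, F}.
Row 3, column 6: eliminating its row and column leaves {B, C, D}.
Row 5, column 1: eliminating its row and column leaves {A, D, E}.
Row 5, column 3: eliminating its row and column leaves {A, D}.
Row 5, column 4: eliminating its row and column leaves {C, E}.
Row 5, column 6: eliminating its row and column leaves {C, D, E}.
Row 6, column 1: eliminating its row and column leaves {A, E, F}.
Row 6, column 3: eliminating its row and column leaves {A, B, F}.
Row 6, column 4: eliminating its row and column leaves {B, E, F}.
Row 6, column 6: eliminating its row and column leaves {B, E}.
Enumerating the assignments across these blanks that avoid any row or column repeat gives 14 completions.

14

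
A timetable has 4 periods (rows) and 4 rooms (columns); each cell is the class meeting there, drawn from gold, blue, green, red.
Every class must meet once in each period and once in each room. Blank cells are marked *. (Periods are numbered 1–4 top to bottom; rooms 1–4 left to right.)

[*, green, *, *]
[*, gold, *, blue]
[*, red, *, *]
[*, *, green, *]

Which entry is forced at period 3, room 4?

Period 2, room 3: period 2 has {gold, blue} and room 3 has {green}, leaving only red.
Period 2, room 1: period 2 has {gold, blue, red} and room 1 has {}, leaving only green.
Period 4, room 2: period 4 has {green} and room 2 has {gold, green, red}, leaving only blue.
Period 3, room 4 is narrowed to {gold, green}.
If it were gold, then period 4, room 4 would be left with no valid symbol.
So period 3, room 4 must be green.

green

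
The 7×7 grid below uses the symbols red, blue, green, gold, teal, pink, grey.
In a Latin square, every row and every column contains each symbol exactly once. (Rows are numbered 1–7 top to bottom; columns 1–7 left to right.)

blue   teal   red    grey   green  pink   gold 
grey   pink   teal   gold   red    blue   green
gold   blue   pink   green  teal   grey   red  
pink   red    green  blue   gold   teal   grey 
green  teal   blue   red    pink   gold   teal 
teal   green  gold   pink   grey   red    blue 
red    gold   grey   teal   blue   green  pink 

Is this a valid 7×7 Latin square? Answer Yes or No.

No

Column 2 contains teal twice (at rows 1 and 5), so it is not a permutation.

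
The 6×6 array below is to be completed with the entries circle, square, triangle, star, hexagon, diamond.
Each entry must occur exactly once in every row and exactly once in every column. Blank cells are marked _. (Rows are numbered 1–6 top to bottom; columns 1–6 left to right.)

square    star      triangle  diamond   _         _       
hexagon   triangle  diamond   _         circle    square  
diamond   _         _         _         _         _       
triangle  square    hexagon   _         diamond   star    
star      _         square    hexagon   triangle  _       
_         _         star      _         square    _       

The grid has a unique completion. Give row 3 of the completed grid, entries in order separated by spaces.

diamond hexagon circle square star triangle

Row 3, column 3: row 3 has {diamond} and column 3 has {square, triangle, star, hexagon, diamond}, leaving only circle.
Row 3, column 2: row 3 has {circle, diamond} and column 2 has {square, triangle, star}, leaving only hexagon.
Row 3, column 5: row 3 has {circle, hexagon, diamond} and column 5 has {circle, square, triangle, diamond}, leaving only star.
Row 3, column 6: row 3 has {circle, star, hexagon, diamond} and column 6 has {square, star}, leaving only triangle.
Row 3, column 4: row 3 has {circle, triangle, star, hexagon, diamond} and column 4 has {hexagon, diamond}, leaving only square.
So row 3 reads: diamond hexagon circle square star triangle.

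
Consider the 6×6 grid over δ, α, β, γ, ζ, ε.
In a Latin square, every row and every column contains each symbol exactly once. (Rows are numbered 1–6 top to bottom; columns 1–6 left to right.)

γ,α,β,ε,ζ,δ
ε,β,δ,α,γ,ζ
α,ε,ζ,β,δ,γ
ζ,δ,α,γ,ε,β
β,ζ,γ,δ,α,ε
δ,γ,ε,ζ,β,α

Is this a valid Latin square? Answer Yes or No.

Each row is a permutation of the 6 symbols, and so is each column.

Yes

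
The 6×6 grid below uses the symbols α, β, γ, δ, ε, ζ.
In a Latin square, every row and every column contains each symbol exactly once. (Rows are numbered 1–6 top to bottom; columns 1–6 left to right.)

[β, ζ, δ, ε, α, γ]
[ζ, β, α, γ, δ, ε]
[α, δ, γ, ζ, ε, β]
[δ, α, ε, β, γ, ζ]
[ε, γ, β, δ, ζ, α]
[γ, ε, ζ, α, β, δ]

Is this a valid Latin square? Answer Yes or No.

Yes

Each row is a permutation of the 6 symbols, and so is each column.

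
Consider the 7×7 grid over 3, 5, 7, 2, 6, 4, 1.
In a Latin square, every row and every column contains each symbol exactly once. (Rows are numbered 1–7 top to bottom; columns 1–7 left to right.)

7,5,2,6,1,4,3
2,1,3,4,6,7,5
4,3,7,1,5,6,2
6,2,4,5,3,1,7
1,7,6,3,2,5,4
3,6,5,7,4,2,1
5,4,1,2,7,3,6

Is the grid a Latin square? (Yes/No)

Yes

Each row is a permutation of the 7 symbols, and so is each column.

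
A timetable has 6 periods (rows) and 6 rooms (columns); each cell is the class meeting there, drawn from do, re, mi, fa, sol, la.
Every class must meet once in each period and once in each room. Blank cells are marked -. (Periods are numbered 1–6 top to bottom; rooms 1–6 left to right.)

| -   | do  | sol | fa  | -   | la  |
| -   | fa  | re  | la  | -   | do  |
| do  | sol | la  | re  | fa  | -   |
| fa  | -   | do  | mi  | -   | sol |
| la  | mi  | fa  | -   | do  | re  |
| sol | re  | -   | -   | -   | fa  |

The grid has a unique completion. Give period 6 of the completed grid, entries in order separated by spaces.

sol re mi do la fa

Period 6, room 3: period 6 has {re, fa, sol} and room 3 has {do, re, fa, sol, la}, leaving only mi.
Period 6, room 4: period 6 has {re, mi, fa, sol} and room 4 has {re, mi, fa, la}, leaving only do.
Period 6, room 5: period 6 has {do, re, mi, fa, sol} and room 5 has {do, fa}, leaving only la.
So period 6 reads: sol re mi do la fa.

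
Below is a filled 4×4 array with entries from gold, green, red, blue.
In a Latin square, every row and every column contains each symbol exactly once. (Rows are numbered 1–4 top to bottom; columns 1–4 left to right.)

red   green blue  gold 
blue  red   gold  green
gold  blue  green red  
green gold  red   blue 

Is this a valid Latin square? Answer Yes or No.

Each row is a permutation of the 4 symbols, and so is each column.

Yes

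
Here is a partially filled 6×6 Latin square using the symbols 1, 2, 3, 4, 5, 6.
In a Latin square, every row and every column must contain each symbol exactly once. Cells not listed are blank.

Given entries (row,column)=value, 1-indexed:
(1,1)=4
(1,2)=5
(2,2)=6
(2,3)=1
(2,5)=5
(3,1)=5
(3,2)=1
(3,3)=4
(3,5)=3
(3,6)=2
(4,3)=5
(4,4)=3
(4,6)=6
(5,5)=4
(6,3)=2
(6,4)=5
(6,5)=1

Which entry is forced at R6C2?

Row 3, column 4: row 3 has {1, 2, 3, 4, 5} and column 4 has {3, 5}, leaving only 6.
Row 4, column 5: row 4 has {3, 5, 6} and column 5 has {1, 3, 4, 5}, leaving only 2.
Row 1, column 5: row 1 has {4, 5} and column 5 has {1, 2, 3, 4, 5}, leaving only 6.
Row 1, column 3: row 1 has {4, 5, 6} and column 3 has {1, 2, 4, 5}, leaving only 3.
Row 1, column 6: row 1 has {3, 4, 5, 6} and column 6 has {2, 6}, leaving only 1.
Row 1, column 4: row 1 has {1, 3, 4, 5, 6} and column 4 has {3, 5, 6}, leaving only 2.
Row 2, column 4: row 2 has {1, 5, 6} and column 4 has {2, 3, 5, 6}, leaving only 4.
Row 2, column 6: row 2 has {1, 4, 5, 6} and column 6 has {1, 2, 6}, leaving only 3.
Row 2, column 1: row 2 has {1, 3, 4, 5, 6} and column 1 has {4, 5}, leaving only 2.
Row 4, column 1: row 4 has {2, 3, 5, 6} and column 1 has {2, 4, 5}, leaving only 1.
Row 4, column 2: row 4 has {1, 2, 3, 5, 6} and column 2 has {1, 5, 6}, leaving only 4.
Row 6 already has {1, 2, 5} and column 2 already has {1, 4, 5, 6}, so row 6, column 2 must be 3.

3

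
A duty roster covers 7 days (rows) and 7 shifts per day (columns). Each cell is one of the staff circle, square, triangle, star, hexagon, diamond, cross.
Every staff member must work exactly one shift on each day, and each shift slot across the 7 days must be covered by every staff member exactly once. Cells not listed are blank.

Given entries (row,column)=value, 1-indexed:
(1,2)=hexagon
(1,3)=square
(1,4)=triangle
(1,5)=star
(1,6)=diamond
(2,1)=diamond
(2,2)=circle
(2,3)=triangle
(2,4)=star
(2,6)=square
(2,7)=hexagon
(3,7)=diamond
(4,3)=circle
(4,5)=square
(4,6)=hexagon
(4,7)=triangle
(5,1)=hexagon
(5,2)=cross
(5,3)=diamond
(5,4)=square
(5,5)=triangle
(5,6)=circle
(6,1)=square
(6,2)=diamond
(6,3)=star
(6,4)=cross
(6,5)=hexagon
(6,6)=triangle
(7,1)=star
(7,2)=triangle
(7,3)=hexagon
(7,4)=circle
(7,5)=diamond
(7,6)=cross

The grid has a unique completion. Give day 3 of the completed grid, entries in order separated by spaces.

Day 3, shift 3: day 3 has {diamond} and shift 3 has {circle, square, triangle, star, hexagon, diamond}, leaving only cross.
Day 3, shift 4: day 3 has {diamond, cross} and shift 4 has {circle, square, triangle, star, cross}, leaving only hexagon.
Day 3, shift 5: day 3 has {hexagon, diamond, cross} and shift 5 has {square, triangle, star, hexagon, diamond}, leaving only circle.
Day 3, shift 1: day 3 has {circle, hexagon, diamond, cross} and shift 1 has {square, star, hexagon, diamond}, leaving only triangle.
Day 3, shift 6: day 3 has {circle, triangle, hexagon, diamond, cross} and shift 6 has {circle, square, triangle, hexagon, diamond, cross}, leaving only star.
Day 3, shift 2: day 3 has {circle, triangle, star, hexagon, diamond, cross} and shift 2 has {circle, triangle, hexagon, diamond, cross}, leaving only square.
So day 3 reads: triangle square cross hexagon circle star diamond.

triangle square cross hexagon circle star diamond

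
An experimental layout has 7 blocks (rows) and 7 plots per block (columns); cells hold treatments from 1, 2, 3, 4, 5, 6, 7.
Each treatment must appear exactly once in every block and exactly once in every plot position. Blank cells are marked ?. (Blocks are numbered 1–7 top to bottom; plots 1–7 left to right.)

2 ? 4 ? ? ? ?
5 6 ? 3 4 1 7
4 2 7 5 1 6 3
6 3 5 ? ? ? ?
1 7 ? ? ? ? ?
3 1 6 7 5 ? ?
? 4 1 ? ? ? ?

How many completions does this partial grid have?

8

Block 1, plot 2: eliminating its block and plot leaves {5}.
Block 1, plot 4: eliminating its block and plot leaves {1, 6}.
Block 1, plot 5: eliminating its block and plot leaves {3, 6, 7}.
Block 1, plot 6: eliminating its block and plot leaves {3, 5, 7}.
Block 1, plot 7: eliminating its block and plot leaves {1, 5, 6}.
Block 2, plot 3: eliminating its block and plot leaves {2}.
Block 4, plot 4: eliminating its block and plot leaves {1, 2, 4}.
Block 4, plot 5: eliminating its block and plot leaves {2, 7}.
Block 4, plot 6: eliminating its block and plot leaves {2, 4, 7}.
Block 4, plot 7: eliminating its block and plot leaves {1, 2, 4}.
Block 5, plot 3: eliminating its block and plot leaves {2, 3}.
Block 5, plot 4: eliminating its block and plot leaves {2, 4, 6}.
Block 5, plot 5: eliminating its block and plot leaves {2, 3, 6}.
Block 5, plot 6: eliminating its block and plot leaves {2, 3, 4, 5}.
Block 5, plot 7: eliminating its block and plot leaves {2, 4, 5, 6}.
Block 6, plot 6: eliminating its block and plot leaves {2, 4}.
Block 6, plot 7: eliminating its block and plot leaves {2, 4}.
Block 7, plot 1: eliminating its block and plot leaves {7}.
Block 7, plot 4: eliminating its block and plot leaves {2, 6}.
Block 7, plot 5: eliminating its block and plot leaves {2, 3, 6, 7}.
Block 7, plot 6: eliminating its block and plot leaves {2, 3, 5, 7}.
Block 7, plot 7: eliminating its block and plot leaves {2, 5, 6}.
Enumerating the assignments across these blanks that avoid any block or plot repeat gives 8 completions.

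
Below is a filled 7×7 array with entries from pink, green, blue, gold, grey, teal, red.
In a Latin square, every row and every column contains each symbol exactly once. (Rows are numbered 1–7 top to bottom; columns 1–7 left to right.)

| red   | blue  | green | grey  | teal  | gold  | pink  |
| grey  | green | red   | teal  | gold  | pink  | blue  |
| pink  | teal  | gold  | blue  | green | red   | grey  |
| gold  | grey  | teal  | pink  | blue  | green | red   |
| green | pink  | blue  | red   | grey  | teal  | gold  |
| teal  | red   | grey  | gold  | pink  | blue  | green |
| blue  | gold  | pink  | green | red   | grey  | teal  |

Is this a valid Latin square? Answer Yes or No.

Each row is a permutation of the 7 symbols, and so is each column.

Yes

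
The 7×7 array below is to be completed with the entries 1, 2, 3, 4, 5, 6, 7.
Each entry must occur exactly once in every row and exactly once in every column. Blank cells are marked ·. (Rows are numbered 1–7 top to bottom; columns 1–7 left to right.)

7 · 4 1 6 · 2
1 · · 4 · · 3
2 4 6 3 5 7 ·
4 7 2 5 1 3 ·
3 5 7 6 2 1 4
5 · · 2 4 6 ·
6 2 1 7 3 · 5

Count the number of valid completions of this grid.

1

Row 1, column 2: eliminating its row and column leaves {3}.
Row 1, column 6: eliminating its row and column leaves {5}.
Row 2, column 2: eliminating its row and column leaves {6}.
Row 2, column 3: eliminating its row and column leaves {5}.
Row 2, column 5: eliminating its row and column leaves {7}.
Row 2, column 6: eliminating its row and column leaves {2, 5}.
Row 3, column 7: eliminating its row and column leaves {1}.
Row 4, column 7: eliminating its row and column leaves {6}.
Row 6, column 2: eliminating its row and column leaves {1, 3}.
Row 6, column 3: eliminating its row and column leaves {3}.
Row 6, column 7: eliminating its row and column leaves {1, 7}.
Row 7, column 6: eliminating its row and column leaves {4}.
Only one assignment across all blanks avoids any row or column repeat, giving 1 completion.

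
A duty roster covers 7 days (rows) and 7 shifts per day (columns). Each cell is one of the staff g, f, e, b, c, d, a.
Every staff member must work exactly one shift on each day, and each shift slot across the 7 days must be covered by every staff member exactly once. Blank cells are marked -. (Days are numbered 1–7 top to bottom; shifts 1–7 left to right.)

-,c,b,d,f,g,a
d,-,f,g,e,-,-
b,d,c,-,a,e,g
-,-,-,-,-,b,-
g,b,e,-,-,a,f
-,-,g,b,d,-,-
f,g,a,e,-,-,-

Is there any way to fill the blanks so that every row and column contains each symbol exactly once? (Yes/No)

No

Day 1, shift 1: day 1 has {g, f, b, c, d, a} and shift 1 has {g, f, b, d}, so it must be e.
Day 2, shift 2: day 2 has {g, f, e, d} and shift 2 has {g, b, c, d}, so it must be a.
Day 2, shift 6: day 2 has {g, f, e, d, a} and shift 6 has {g, e, b, a}, so it must be c.
Day 2, shift 7: day 2 has {g, f, e, c, d, a} and shift 7 has {g, f, a}, so it must be b.
Day 3, shift 4: day 3 has {g, e, b, c, d, a} and shift 4 has {g, e, b, d}, so it must be f.
Day 4, shift 3: day 4 has {b} and shift 3 has {g, f, e, b, c, a}, so it must be d.
Day 5, shift 4: day 5 has {g, f, e, b, a} and shift 4 has {g, f, e, b, d}, so it must be c.
Now day 5, shift 5: day 5 together with shift 5 already contain {g, f, e, b, c, d, a} — every symbol — so nothing can go there. The grid has no valid completion.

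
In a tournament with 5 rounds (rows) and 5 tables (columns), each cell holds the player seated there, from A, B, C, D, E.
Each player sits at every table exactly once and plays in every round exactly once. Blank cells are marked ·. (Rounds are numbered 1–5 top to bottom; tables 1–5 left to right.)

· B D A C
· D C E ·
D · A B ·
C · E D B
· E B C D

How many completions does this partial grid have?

Round 1, table 1: eliminating its round and table leaves {E}.
Round 2, table 1: eliminating its round and table leaves {A, B}.
Round 2, table 5: eliminating its round and table leaves {A}.
Round 3, table 2: eliminating its round and table leaves {C}.
Round 3, table 5: eliminating its round and table leaves {E}.
Round 4, table 2: eliminating its round and table leaves {A}.
Round 5, table 1: eliminating its round and table leaves {A}.
Only one assignment across all blanks avoids any round or table repeat, giving 1 completion.

1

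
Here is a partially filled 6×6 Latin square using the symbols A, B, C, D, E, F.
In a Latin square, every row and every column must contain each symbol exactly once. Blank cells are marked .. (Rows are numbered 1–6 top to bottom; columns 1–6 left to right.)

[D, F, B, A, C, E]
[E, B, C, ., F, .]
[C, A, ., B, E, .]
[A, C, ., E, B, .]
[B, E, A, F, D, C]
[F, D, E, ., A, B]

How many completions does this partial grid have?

Row 2, column 4: eliminating its row and column leaves {D}.
Row 2, column 6: eliminating its row and column leaves {A, D}.
Row 3, column 3: eliminating its row and column leaves {D, F}.
Row 3, column 6: eliminating its row and column leaves {D, F}.
Row 4, column 3: eliminating its row and column leaves {D, F}.
Row 4, column 6: eliminating its row and column leaves {D, F}.
Row 6, column 4: eliminating its row and column leaves {C}.
Enumerating the assignments across these blanks that avoid any row or column repeat gives 2 completions.

2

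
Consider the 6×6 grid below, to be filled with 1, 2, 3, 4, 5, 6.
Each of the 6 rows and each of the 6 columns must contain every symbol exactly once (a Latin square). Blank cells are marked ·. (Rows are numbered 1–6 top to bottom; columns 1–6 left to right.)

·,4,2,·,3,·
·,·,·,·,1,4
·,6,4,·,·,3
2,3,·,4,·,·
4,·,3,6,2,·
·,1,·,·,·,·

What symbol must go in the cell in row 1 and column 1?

Row 3, column 5: row 3 has {3, 4, 6} and column 5 has {1, 2, 3}, leaving only 5.
Row 3, column 1: row 3 has {3, 4, 5, 6} and column 1 has {2, 4}, leaving only 1.
Row 3, column 4: row 3 has {1, 3, 4, 5, 6} and column 4 has {4, 6}, leaving only 2.
Row 4, column 5: row 4 has {2, 3, 4} and column 5 has {1, 2, 3, 5}, leaving only 6.
Row 5, column 2: row 5 has {2, 3, 4, 6} and column 2 has {1, 3, 4, 6}, leaving only 5.
Row 2, column 2: row 2 has {1, 4} and column 2 has {1, 3, 4, 5, 6}, leaving only 2.
Row 5, column 6: row 5 has {2, 3, 4, 5, 6} and column 6 has {3, 4}, leaving only 1.
Row 4, column 6: row 4 has {2, 3, 4, 6} and column 6 has {1, 3, 4}, leaving only 5.
Row 1, column 6: row 1 has {2, 3, 4} and column 6 has {1, 3, 4, 5}, leaving only 6.
Row 1 already has {2, 3, 4, 6} and column 1 already has {1, 2, 4}, so row 1, column 1 must be 5.

5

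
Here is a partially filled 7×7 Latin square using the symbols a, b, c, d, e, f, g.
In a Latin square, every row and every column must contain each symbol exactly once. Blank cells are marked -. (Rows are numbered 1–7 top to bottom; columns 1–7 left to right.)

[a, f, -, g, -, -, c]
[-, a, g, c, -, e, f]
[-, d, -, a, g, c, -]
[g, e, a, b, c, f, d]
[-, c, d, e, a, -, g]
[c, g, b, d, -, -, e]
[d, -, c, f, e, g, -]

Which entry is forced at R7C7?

Row 1, column 3: row 1 has {a, c, f, g} and column 3 has {a, b, c, d, g}, leaving only e.
Row 2, column 1: row 2 has {a, c, e, f, g} and column 1 has {a, c, d, g}, leaving only b.
Row 2, column 5: row 2 has {a, b, c, e, f, g} and column 5 has {a, c, e, g}, leaving only d.
Row 1, column 5: row 1 has {a, c, e, f, g} and column 5 has {a, c, d, e, g}, leaving only b.
Row 1, column 6: row 1 has {a, b, c, e, f, g} and column 6 has {c, e, f, g}, leaving only d.
Row 3, column 3: row 3 has {a, c, d, g} and column 3 has {a, b, c, d, e, g}, leaving only f.
Row 3, column 1: row 3 has {a, c, d, f, g} and column 1 has {a, b, c, d, g}, leaving only e.
Row 3, column 7: row 3 has {a, c, d, e, f, g} and column 7 has {c, d, e, f, g}, leaving only b.
Row 7 already has {c, d, e, f, g} and column 7 already has {b, c, d, e, f, g}, so row 7, column 7 must be a.

a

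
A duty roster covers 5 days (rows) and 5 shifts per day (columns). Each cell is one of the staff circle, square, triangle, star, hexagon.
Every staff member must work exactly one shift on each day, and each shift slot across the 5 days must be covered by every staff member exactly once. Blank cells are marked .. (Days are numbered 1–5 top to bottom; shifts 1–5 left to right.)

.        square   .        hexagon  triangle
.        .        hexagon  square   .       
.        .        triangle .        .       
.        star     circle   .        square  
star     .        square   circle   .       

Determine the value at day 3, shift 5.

circle

Day 1, shift 1: day 1 has {square, triangle, hexagon} and shift 1 has {star}, leaving only circle.
Day 1, shift 3: day 1 has {circle, square, triangle, hexagon} and shift 3 has {circle, square, triangle, hexagon}, leaving only star.
Day 2, shift 1: day 2 has {square, hexagon} and shift 1 has {circle, star}, leaving only triangle.
Day 2, shift 2: day 2 has {square, triangle, hexagon} and shift 2 has {square, star}, leaving only circle.
Day 2, shift 5: day 2 has {circle, square, triangle, hexagon} and shift 5 has {square, triangle}, leaving only star.
Day 3, shift 2: day 3 has {triangle} and shift 2 has {circle, square, star}, leaving only hexagon.
Day 3 already has {triangle, hexagon} and shift 5 already has {square, triangle, star}, so day 3, shift 5 must be circle.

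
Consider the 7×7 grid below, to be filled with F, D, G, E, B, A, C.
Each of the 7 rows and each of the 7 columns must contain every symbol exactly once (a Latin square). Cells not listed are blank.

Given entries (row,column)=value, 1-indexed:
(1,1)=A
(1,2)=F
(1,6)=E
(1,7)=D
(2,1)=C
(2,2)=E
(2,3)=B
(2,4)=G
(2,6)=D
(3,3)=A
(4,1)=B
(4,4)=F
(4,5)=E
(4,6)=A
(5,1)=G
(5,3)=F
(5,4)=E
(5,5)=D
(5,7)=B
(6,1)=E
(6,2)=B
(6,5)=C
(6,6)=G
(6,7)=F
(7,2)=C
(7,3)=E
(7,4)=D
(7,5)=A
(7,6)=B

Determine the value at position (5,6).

C

Row 5 already has {F, D, G, E, B} and column 6 already has {D, G, E, B, A}, so row 5, column 6 must be C.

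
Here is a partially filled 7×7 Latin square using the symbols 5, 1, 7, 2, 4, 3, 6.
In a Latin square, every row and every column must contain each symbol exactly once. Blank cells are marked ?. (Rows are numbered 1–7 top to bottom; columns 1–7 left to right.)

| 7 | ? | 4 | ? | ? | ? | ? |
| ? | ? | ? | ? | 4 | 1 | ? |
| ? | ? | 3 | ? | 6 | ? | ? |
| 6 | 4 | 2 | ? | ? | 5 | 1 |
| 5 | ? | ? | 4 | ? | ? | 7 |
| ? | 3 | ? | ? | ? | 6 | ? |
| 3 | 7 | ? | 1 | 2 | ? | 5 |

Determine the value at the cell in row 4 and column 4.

3

Row 2, column 1: row 2 has {1, 4} and column 1 has {5, 7, 3, 6}, leaving only 2.
Row 7, column 3: row 7 has {5, 1, 7, 2, 3} and column 3 has {2, 4, 3}, leaving only 6.
Row 5, column 3: row 5 has {5, 7, 4} and column 3 has {2, 4, 3, 6}, leaving only 1.
Row 5, column 5: row 5 has {5, 1, 7, 4} and column 5 has {2, 4, 6}, leaving only 3.
Row 4, column 5: row 4 has {5, 1, 2, 4, 6} and column 5 has {2, 4, 3, 6}, leaving only 7.
Row 4 already has {5, 1, 7, 2, 4, 6} and column 4 already has {1, 4}, so row 4, column 4 must be 3.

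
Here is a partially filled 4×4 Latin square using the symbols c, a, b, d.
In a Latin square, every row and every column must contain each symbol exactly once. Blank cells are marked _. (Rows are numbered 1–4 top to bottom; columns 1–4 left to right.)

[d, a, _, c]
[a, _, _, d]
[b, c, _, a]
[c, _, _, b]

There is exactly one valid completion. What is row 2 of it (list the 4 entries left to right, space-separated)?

a b c d

Row 2, column 2: row 2 has {a, d} and column 2 has {c, a}, leaving only b.
Row 2, column 3: row 2 has {a, b, d} and column 3 has {}, leaving only c.
So row 2 reads: a b c d.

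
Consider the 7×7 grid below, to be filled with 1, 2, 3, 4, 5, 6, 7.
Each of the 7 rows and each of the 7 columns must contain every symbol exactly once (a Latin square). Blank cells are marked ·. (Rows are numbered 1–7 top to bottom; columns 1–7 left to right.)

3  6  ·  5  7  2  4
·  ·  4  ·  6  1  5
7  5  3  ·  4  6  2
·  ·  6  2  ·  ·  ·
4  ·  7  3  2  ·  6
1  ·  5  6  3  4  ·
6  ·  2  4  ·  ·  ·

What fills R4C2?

Row 1, column 3: row 1 has {2, 3, 4, 5, 6, 7} and column 3 has {2, 3, 4, 5, 6, 7}, leaving only 1.
Row 2, column 1: row 2 has {1, 4, 5, 6} and column 1 has {1, 3, 4, 6, 7}, leaving only 2.
Row 2, column 4: row 2 has {1, 2, 4, 5, 6} and column 4 has {2, 3, 4, 5, 6}, leaving only 7.
Row 2, column 2: row 2 has {1, 2, 4, 5, 6, 7} and column 2 has {5, 6}, leaving only 3.
Row 3, column 4: row 3 has {2, 3, 4, 5, 6, 7} and column 4 has {2, 3, 4, 5, 6, 7}, leaving only 1.
Row 4, column 1: row 4 has {2, 6} and column 1 has {1, 2, 3, 4, 6, 7}, leaving only 5.
Row 4, column 5: row 4 has {2, 5, 6} and column 5 has {2, 3, 4, 6, 7}, leaving only 1.
Row 5, column 2: row 5 has {2, 3, 4, 6, 7} and column 2 has {3, 5, 6}, leaving only 1.
Row 5, column 6: row 5 has {1, 2, 3, 4, 6, 7} and column 6 has {1, 2, 4, 6}, leaving only 5.
Row 6, column 7: row 6 has {1, 3, 4, 5, 6} and column 7 has {2, 4, 5, 6}, leaving only 7.
Row 4, column 7: row 4 has {1, 2, 5, 6} and column 7 has {2, 4, 5, 6, 7}, leaving only 3.
Row 4, column 6: row 4 has {1, 2, 3, 5, 6} and column 6 has {1, 2, 4, 5, 6}, leaving only 7.
Row 4 already has {1, 2, 3, 5, 6, 7} and column 2 already has {1, 3, 5, 6}, so row 4, column 2 must be 4.

4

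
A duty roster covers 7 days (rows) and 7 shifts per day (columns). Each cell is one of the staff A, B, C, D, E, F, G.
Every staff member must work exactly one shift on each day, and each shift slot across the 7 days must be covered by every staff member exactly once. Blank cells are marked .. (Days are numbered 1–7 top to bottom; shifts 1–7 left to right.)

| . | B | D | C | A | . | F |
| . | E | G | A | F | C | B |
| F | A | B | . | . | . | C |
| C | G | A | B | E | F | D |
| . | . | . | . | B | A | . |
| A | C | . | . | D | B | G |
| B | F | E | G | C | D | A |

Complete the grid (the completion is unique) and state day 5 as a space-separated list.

G D C F B A E

Day 5, shift 2: day 5 has {A, B} and shift 2 has {A, B, C, E, F, G}, leaving only D.
Day 5, shift 7: day 5 has {A, B, D} and shift 7 has {A, B, C, D, F, G}, leaving only E.
Day 5, shift 1: day 5 has {A, B, D, E} and shift 1 has {A, B, C, F}, leaving only G.
Day 5, shift 4: day 5 has {A, B, D, E, G} and shift 4 has {A, B, C, G}, leaving only F.
Day 5, shift 3: day 5 has {A, B, D, E, F, G} and shift 3 has {A, B, D, E, G}, leaving only C.
So day 5 reads: G D C F B A E.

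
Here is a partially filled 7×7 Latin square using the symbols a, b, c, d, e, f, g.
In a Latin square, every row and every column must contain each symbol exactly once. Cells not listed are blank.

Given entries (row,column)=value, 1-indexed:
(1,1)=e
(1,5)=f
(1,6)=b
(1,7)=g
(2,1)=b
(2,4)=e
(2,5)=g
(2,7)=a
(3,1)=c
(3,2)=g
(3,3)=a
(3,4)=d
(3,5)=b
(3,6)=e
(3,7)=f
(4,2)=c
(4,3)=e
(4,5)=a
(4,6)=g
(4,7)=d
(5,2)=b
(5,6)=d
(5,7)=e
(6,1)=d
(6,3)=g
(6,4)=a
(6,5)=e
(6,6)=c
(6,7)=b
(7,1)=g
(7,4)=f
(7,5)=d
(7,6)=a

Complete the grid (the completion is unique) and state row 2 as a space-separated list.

Row 2, column 6: row 2 has {a, b, e, g} and column 6 has {a, b, c, d, e, g}, leaving only f.
Row 2, column 2: row 2 has {a, b, e, f, g} and column 2 has {b, c, g}, leaving only d.
Row 2, column 3: row 2 has {a, b, d, e, f, g} and column 3 has {a, e, g}, leaving only c.
So row 2 reads: b d c e g f a.

b d c e g f a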